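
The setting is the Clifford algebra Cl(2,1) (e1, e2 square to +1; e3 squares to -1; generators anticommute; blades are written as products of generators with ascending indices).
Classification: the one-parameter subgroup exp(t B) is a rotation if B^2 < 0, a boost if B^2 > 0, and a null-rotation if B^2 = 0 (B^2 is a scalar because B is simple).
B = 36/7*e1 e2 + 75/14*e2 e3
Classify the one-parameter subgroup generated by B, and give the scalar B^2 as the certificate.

B^2 term by term: the squares give (36/7)^2*(e1 e2)^2 + (75/14)^2*(e2 e3)^2 = 1296/49*(-1) + 5625/196*(+1) = 9/4 (each basis 2-blade squares to minus the product of its generators' squares); cross terms between blades sharing an index anticommute and cancel. So B^2 = 9/4.
Answer: boost, certificate B^2 = 9/4. B^2 = 9/4 is basis-independent, so its sign is the whole story.


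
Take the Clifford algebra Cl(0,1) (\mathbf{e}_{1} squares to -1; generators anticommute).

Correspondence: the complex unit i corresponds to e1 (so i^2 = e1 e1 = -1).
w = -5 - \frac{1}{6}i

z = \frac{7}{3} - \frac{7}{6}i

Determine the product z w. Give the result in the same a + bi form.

In blades: z = \frac{7}{3} - \frac{7}{6} e_{1}, w = -5 - \frac{1}{6} e_{1}.
Distribute z over w term by term (generator squares from the signature, products reordered to ascending indices): (\frac{7}{3})*w = -\frac{35}{3} - \frac{7}{18} e_{1}; (-\frac{7}{6} e_{1})*w = -\frac{7}{36} + \frac{35}{6} e_{1}.
Sum: -\frac{427}{36} + \frac{49}{9} e_{1}; translating back through the correspondence:
Answer: -\frac{427}{36} + \frac{49}{9}i


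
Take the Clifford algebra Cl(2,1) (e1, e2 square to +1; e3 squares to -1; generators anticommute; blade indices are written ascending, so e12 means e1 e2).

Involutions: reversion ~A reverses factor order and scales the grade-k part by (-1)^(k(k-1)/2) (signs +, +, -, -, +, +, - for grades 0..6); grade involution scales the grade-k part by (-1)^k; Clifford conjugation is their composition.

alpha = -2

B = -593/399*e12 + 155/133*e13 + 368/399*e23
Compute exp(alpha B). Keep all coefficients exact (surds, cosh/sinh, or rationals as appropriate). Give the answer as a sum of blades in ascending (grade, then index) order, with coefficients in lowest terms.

B^2 term by term: the squares give (-593/399)^2*(e12)^2 + (155/133)^2*(e13)^2 + (368/399)^2*(e23)^2 = 351649/159201*(-1) + 24025/17689*(+1) + 135424/159201*(+1) = 0 (each basis 2-blade squares to minus the product of its generators' squares); cross terms between blades sharing an index anticommute and cancel. So B^2 = 0.
B^2 = 0, so the series closes: exp(alpha B) = 1 + alpha B (parabolic case).
Answer: 1 + 1186/399*e12 - 310/133*e13 - 736/399*e23


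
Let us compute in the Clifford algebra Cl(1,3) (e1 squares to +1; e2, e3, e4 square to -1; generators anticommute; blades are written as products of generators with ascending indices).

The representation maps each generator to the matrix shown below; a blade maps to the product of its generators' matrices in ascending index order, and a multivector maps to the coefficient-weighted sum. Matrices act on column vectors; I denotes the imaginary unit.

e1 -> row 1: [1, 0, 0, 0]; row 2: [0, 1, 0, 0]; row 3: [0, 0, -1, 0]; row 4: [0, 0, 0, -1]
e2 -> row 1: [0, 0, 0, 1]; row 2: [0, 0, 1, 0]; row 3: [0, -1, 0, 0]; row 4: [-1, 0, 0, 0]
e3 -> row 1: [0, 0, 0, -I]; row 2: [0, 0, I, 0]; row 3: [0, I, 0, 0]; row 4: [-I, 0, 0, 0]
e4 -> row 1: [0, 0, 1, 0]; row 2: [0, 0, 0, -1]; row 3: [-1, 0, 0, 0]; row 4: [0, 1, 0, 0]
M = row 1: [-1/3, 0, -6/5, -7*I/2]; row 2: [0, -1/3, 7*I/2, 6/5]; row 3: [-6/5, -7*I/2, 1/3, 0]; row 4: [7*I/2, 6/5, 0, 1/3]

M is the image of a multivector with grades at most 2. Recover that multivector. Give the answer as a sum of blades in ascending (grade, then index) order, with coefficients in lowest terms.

Method: the blade images are trace-orthogonal — tr(rho(e_A) rho(e_B)^-1) = 4 if A = B and 0 otherwise — and rho(e_A)^-1 = (e_A)^2 * rho(e_A) with (e_A)^2 = +1 or -1, so the coefficient of e_A in the preimage is (e_A)^2 * tr(M rho(e_A))/4.
Nonzero projections over blades of grade <= 2: e1: (e1)^2 = +1, tr(M rho(e1)) = -4/3, coefficient -1/3; e1 e3: (e1 e3)^2 = +1, tr(M rho(e1 e3)) = 14, coefficient 7/2; e1 e4: (e1 e4)^2 = +1, tr(M rho(e1 e4)) = -24/5, coefficient -6/5. Every other blade of grade <= 2 projects to 0.
Answer: -1/3*e1 + 7/2*e1 e3 - 6/5*e1 e4


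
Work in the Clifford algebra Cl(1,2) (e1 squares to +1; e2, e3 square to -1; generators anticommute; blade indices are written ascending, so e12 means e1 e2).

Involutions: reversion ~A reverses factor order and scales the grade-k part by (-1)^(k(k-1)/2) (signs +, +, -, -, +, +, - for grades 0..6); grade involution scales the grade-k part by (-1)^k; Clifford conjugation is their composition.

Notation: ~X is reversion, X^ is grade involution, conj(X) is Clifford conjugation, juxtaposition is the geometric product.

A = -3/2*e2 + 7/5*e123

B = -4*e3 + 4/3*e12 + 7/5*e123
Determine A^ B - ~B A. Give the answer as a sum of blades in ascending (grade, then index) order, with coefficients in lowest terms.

first term: 49/25 + 2*e1 - 28/15*e3 - 28/5*e12 + 21/10*e13 - 6*e23
second term: 49/25 - 2*e1 - 28/15*e3 + 28/5*e12 + 21/10*e13 - 6*e23
Answer: 4*e1 - 56/5*e12


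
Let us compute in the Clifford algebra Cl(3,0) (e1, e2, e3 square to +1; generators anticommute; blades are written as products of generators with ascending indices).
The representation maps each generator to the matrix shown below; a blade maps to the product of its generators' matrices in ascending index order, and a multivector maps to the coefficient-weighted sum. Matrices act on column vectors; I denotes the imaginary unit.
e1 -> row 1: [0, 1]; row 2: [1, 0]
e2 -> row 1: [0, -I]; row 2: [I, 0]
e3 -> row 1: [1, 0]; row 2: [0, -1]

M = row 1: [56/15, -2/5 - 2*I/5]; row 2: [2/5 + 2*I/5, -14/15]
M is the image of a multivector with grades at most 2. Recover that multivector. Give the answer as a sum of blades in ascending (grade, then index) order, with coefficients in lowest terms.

Method: 1, rho(e1), rho(e2), rho(e3) form a trace-orthogonal basis of the 2x2 complex matrices (tr(X Y) = 2 if X = Y, else 0), so M = m0*1 + m1*rho(e1) + m2*rho(e2) + m3*rho(e3) with m0 = tr(M)/2 = 7/5, m1 = tr(M rho(e1))/2 = 0, m2 = tr(M rho(e2))/2 = 2/5 - 2*I/5, m3 = tr(M rho(e3))/2 = 7/3.
Multiplying table entries, the bivector images are rho(e1 e2) = I*rho(e3), rho(e1 e3) = -I*rho(e2), rho(e2 e3) = I*rho(e1); with real blade coefficients the real parts of m0..m3 are the coefficients of 1, e1, e2, e3 and the imaginary parts give the bivectors (e2 e3: Im m1, e1 e3: -Im m2, e1 e2: Im m3).
Answer: 7/5 + 2/5*e2 + 7/3*e3 + 2/5*e1 e3


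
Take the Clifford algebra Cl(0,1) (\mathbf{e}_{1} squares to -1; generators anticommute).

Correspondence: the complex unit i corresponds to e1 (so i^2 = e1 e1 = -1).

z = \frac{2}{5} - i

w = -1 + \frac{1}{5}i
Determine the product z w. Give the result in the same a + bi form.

In blades: z = \frac{2}{5} - e_{1}, w = -1 + \frac{1}{5} e_{1}.
Distribute z over w term by term (generator squares from the signature, products reordered to ascending indices): (\frac{2}{5})*w = -\frac{2}{5} + \frac{2}{25} e_{1}; (-e_{1})*w = \frac{1}{5} + e_{1}.
Sum: -\frac{1}{5} + \frac{27}{25} e_{1}; translating back through the correspondence:
Answer: -\frac{1}{5} + \frac{27}{25}i


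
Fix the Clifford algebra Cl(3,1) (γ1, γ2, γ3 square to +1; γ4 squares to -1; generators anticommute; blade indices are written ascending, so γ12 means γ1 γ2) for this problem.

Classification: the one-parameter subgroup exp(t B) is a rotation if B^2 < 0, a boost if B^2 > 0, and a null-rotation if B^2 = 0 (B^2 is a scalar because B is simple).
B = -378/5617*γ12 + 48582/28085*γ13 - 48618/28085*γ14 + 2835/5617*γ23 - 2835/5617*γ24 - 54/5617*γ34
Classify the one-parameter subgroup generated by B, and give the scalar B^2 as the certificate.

B^2 term by term: the squares give (-378/5617)^2*(γ12)^2 + (48582/28085)^2*(γ13)^2 + (-48618/28085)^2*(γ14)^2 + (2835/5617)^2*(γ23)^2 + (-2835/5617)^2*(γ24)^2 + (-54/5617)^2*(γ34)^2 = 142884/31550689*(-1) + 2360210724/788767225*(-1) + 2363709924/788767225*(+1) + 8037225/31550689*(-1) + 8037225/31550689*(+1) + 2916/31550689*(+1) = 0 (each basis 2-blade squares to minus the product of its generators' squares); cross terms between blades sharing an index anticommute and cancel; the commuting (index-disjoint) pairs give grade-4 terms 2*c*c'*(blade product), which cancel blade by blade — γ1234: 40824/31550689 + 55091988/31550689 - 55132812/31550689 = 0 — confirming B is simple. So B^2 = 0.
Answer: null-rotation, certificate B^2 = 0. The invariant at work: B^2 = 0 is unchanged by conjugation, hence its sign classifies the subgroup whatever basis B is written in.


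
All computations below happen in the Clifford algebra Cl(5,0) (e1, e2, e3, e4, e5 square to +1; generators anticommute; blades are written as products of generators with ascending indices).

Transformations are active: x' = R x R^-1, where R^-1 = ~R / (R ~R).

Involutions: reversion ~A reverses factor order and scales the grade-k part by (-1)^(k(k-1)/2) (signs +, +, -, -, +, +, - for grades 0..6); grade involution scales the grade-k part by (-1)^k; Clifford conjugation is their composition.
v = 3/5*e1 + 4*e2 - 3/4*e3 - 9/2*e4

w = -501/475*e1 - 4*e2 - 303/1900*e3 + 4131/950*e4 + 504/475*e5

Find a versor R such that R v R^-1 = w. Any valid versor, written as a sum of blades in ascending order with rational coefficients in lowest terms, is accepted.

R = v + w = -216/475*e1 - 432/475*e3 - 72/475*e4 + 504/475*e5 works: the equal norms (14869/400) guarantee its sandwich swaps v into w.
Answer: -216/475*e1 - 432/475*e3 - 72/475*e4 + 504/475*e5


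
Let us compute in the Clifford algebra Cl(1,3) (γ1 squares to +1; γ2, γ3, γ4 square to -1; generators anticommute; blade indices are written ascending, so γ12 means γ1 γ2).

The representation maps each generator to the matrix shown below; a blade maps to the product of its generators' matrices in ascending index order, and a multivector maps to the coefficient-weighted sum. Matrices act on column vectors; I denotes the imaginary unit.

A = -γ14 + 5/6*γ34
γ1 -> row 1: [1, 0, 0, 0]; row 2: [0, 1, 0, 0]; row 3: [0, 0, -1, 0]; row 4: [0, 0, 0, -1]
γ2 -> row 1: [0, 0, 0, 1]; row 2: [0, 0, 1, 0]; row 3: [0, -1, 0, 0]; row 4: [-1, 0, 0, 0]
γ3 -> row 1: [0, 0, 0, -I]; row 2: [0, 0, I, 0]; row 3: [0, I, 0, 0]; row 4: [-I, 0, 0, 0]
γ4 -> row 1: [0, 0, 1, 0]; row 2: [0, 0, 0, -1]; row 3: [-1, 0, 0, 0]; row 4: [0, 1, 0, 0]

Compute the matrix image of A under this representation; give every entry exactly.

Bivector images (products of the table entries): rho(γ14) = rho(γ1)rho(γ4) = row 1: [0, 0, 1, 0]; row 2: [0, 0, 0, -1]; row 3: [1, 0, 0, 0]; row 4: [0, -1, 0, 0]; rho(γ34) = rho(γ3)rho(γ4) = row 1: [0, -I, 0, 0]; row 2: [-I, 0, 0, 0]; row 3: [0, 0, 0, -I]; row 4: [0, 0, -I, 0].
M = (-1)*rho(γ14) + (5/6)*rho(γ34), summed entrywise:
Answer: row 1: [0, -5*I/6, -1, 0]; row 2: [-5*I/6, 0, 0, 1]; row 3: [-1, 0, 0, -5*I/6]; row 4: [0, 1, -5*I/6, 0]


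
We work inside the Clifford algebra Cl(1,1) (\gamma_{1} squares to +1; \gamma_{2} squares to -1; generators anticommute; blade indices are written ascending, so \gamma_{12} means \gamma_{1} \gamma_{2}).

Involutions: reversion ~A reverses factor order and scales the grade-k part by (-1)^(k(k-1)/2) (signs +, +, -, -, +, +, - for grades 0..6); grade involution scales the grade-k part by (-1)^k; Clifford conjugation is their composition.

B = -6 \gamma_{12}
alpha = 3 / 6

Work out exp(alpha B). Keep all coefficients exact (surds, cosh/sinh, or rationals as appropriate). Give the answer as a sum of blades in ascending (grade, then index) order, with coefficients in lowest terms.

B^2 = (-6)^2*(\gamma_{12})^2 = 36*(+1) = 36 (a basis 2-blade squares to minus the product of its generators' squares).
B^2 = 36 — a positive square means the series sums to a boost: l = 6, alpha*l = 3, so exp(alpha B) = cosh(3) + (sinh(3)/6)*B = \cosh{\left(3 \right)} + (\frac{\sinh{\left(3 \right)}}{6})*B.
Answer: \cosh{\left(3 \right)} - \sinh{\left(3 \right)} \gamma_{12}


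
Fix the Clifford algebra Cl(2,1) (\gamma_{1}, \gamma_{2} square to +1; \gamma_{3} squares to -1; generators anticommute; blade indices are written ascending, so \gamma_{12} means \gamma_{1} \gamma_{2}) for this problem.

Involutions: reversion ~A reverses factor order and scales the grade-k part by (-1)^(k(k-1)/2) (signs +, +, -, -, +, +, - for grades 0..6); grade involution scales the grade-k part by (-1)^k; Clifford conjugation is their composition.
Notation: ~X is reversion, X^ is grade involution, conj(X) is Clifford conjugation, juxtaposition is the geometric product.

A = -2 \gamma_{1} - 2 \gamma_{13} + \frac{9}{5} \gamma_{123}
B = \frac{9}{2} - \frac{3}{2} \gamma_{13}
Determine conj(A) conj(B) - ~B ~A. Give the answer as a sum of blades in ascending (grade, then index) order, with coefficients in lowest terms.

first term: 3 + 9 \gamma_{1} - \frac{27}{10} \gamma_{2} + 3 \gamma_{3} + 9 \gamma_{13} + \frac{81}{10} \gamma_{123}
second term: 3 - 9 \gamma_{1} + \frac{27}{10} \gamma_{2} + 3 \gamma_{3} + 9 \gamma_{13} - \frac{81}{10} \gamma_{123}
Answer: 18 \gamma_{1} - \frac{27}{5} \gamma_{2} + \frac{81}{5} \gamma_{123}


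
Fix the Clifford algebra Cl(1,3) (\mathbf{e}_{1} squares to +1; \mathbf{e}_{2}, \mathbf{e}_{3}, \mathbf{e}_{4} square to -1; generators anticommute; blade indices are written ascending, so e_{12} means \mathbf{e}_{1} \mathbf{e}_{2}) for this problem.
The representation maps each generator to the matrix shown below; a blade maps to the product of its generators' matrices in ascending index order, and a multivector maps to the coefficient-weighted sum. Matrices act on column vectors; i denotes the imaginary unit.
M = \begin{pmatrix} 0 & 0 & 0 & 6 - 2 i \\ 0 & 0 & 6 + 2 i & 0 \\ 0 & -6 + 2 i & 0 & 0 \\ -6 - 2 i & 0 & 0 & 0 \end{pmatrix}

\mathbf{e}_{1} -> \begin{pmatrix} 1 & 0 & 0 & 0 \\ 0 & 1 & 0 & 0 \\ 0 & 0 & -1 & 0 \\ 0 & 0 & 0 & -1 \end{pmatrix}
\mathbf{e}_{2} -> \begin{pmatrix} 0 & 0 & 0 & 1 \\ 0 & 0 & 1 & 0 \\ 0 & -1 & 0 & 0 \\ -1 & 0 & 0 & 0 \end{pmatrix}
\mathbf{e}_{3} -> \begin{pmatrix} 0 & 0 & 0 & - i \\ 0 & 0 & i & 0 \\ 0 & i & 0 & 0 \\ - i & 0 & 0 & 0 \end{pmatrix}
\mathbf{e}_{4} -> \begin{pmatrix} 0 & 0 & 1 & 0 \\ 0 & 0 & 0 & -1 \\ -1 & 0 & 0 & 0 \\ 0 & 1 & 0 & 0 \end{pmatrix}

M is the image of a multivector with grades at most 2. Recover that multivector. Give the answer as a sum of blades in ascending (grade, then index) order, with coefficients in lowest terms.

Method: the blade images are trace-orthogonal — tr(rho(e_A) rho(e_B)^-1) = 4 if A = B and 0 otherwise — and rho(e_A)^-1 = (e_A)^2 * rho(e_A) with (e_A)^2 = +1 or -1, so the coefficient of e_A in the preimage is (e_A)^2 * tr(M rho(e_A))/4.
Nonzero projections over blades of grade <= 2: e_{2}: (e_{2})^2 = -1, tr(M rho(e_{2})) = -24, coefficient 6; e_{3}: (e_{3})^2 = -1, tr(M rho(e_{3})) = -8, coefficient 2. Every other blade of grade <= 2 projects to 0.
Answer: 6 e_{2} + 2 e_{3}


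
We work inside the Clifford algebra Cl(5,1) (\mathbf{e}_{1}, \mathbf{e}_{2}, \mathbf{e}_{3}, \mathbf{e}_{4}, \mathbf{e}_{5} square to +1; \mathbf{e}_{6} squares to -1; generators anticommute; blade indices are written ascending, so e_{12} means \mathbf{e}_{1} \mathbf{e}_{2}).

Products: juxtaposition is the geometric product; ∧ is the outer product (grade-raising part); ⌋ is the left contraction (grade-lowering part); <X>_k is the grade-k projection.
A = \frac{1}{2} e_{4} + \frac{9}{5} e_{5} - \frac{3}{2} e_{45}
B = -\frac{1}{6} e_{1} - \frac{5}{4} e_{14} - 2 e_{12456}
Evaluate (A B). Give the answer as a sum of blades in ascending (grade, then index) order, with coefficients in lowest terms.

step 1: \frac{5}{8} e_{1} + \frac{1}{12} e_{14} - \frac{63}{40} e_{15} - 3 e_{126} - 2 e_{145} + \frac{18}{5} e_{1246} - e_{1256}
Answer: \frac{5}{8} e_{1} + \frac{1}{12} e_{14} - \frac{63}{40} e_{15} - 3 e_{126} - 2 e_{145} + \frac{18}{5} e_{1246} - e_{1256}


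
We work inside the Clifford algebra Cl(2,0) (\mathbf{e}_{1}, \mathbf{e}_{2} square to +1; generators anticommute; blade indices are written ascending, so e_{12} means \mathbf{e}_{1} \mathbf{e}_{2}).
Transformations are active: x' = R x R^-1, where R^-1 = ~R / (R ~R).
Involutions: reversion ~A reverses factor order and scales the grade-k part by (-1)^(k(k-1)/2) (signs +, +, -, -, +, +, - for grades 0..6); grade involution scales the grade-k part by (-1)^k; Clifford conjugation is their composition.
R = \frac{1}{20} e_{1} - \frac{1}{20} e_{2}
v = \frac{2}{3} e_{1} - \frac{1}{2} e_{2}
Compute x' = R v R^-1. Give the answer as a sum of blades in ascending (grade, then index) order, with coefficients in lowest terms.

~R = \frac{1}{20} e_{1} - \frac{1}{20} e_{2}, and R ~R = \frac{1}{200}, so R^-1 = ~R / (\frac{1}{200}).
R v = \frac{7}{120} + \frac{1}{120} e_{12}
Answer: \frac{1}{2} e_{1} - \frac{2}{3} e_{2}


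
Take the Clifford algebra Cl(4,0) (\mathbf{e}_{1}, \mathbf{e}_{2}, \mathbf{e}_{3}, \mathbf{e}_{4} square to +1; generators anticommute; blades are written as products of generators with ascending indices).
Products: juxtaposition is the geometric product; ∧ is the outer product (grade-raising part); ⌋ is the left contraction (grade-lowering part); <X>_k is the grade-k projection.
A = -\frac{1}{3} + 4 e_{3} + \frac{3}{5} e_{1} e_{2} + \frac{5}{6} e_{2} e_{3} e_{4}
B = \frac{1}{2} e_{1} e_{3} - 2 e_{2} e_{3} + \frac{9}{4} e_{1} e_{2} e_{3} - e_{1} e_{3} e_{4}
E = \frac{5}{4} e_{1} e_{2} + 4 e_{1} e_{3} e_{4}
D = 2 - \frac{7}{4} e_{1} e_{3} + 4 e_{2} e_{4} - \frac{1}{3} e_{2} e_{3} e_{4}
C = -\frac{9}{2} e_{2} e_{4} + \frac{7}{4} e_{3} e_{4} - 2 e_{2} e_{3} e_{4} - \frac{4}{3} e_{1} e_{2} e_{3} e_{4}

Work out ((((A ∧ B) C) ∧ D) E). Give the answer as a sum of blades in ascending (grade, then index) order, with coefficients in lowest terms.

step 1: -\frac{1}{6} e_{1} e_{3} + \frac{2}{3} e_{2} e_{3} - \frac{3}{4} e_{1} e_{2} e_{3} + \frac{1}{3} e_{1} e_{3} e_{4}
step 2: -\frac{7}{12} e_{1} + \frac{4}{9} e_{2} + \frac{1}{3} e_{4} + \frac{2}{3} e_{1} e_{2} - \frac{65}{72} e_{1} e_{4} + \frac{25}{18} e_{2} e_{4} + 3 e_{3} e_{4} - \frac{3}{2} e_{1} e_{2} e_{3} - \frac{79}{48} e_{1} e_{2} e_{4} - \frac{27}{8} e_{1} e_{3} e_{4} - \frac{3}{4} e_{1} e_{2} e_{3} e_{4}
step 3: -\frac{7}{6} e_{1} + \frac{8}{9} e_{2} + \frac{2}{3} e_{4} + \frac{4}{3} e_{1} e_{2} - \frac{65}{36} e_{1} e_{4} + \frac{25}{9} e_{2} e_{4} + 6 e_{3} e_{4} - \frac{20}{9} e_{1} e_{2} e_{3} - \frac{45}{8} e_{1} e_{2} e_{4} - \frac{22}{3} e_{1} e_{3} e_{4} + \frac{9}{8} e_{1} e_{2} e_{3} e_{4}
step 4: \frac{83}{3} - \frac{226}{9} e_{1} + \frac{73}{24} e_{2} - \frac{40}{9} e_{3} + \frac{225}{32} e_{4} + \frac{8}{3} e_{1} e_{3} - \frac{125}{36} e_{1} e_{4} + \frac{45}{2} e_{2} e_{3} - \frac{535}{48} e_{2} e_{4} - \frac{583}{96} e_{3} e_{4} - \frac{100}{9} e_{1} e_{2} e_{3} + \frac{5}{6} e_{1} e_{2} e_{4} - \frac{29}{2} e_{2} e_{3} e_{4} + \frac{71}{18} e_{1} e_{2} e_{3} e_{4}
Answer: \frac{83}{3} - \frac{226}{9} e_{1} + \frac{73}{24} e_{2} - \frac{40}{9} e_{3} + \frac{225}{32} e_{4} + \frac{8}{3} e_{1} e_{3} - \frac{125}{36} e_{1} e_{4} + \frac{45}{2} e_{2} e_{3} - \frac{535}{48} e_{2} e_{4} - \frac{583}{96} e_{3} e_{4} - \frac{100}{9} e_{1} e_{2} e_{3} + \frac{5}{6} e_{1} e_{2} e_{4} - \frac{29}{2} e_{2} e_{3} e_{4} + \frac{71}{18} e_{1} e_{2} e_{3} e_{4}


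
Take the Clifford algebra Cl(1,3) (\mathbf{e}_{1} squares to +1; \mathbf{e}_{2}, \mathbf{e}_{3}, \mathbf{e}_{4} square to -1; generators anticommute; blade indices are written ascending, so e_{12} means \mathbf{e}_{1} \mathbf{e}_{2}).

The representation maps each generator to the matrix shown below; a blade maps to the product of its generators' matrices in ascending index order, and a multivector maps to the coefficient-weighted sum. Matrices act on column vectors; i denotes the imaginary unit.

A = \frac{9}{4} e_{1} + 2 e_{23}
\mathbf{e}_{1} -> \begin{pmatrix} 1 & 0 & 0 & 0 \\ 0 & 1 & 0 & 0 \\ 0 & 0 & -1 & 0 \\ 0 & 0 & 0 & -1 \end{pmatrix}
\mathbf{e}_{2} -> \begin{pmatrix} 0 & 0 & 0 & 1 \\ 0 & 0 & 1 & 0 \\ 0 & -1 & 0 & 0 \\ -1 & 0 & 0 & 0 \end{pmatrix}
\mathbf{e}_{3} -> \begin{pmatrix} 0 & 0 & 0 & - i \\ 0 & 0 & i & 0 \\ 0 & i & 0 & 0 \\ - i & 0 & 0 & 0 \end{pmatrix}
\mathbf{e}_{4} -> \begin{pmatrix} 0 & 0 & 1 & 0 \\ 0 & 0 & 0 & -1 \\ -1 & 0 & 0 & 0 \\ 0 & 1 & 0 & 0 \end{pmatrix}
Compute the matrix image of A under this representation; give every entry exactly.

Bivector images (products of the table entries): rho(e_{23}) = rho(\mathbf{e}_{2})rho(\mathbf{e}_{3}) = \begin{pmatrix} - i & 0 & 0 & 0 \\ 0 & i & 0 & 0 \\ 0 & 0 & - i & 0 \\ 0 & 0 & 0 & i \end{pmatrix}.
M = (\frac{9}{4})*rho(e_{1}) + (2)*rho(e_{23}), summed entrywise:
Answer: \begin{pmatrix} \frac{9}{4} - 2 i & 0 & 0 & 0 \\ 0 & \frac{9}{4} + 2 i & 0 & 0 \\ 0 & 0 & - \frac{9}{4} - 2 i & 0 \\ 0 & 0 & 0 & - \frac{9}{4} + 2 i \end{pmatrix}


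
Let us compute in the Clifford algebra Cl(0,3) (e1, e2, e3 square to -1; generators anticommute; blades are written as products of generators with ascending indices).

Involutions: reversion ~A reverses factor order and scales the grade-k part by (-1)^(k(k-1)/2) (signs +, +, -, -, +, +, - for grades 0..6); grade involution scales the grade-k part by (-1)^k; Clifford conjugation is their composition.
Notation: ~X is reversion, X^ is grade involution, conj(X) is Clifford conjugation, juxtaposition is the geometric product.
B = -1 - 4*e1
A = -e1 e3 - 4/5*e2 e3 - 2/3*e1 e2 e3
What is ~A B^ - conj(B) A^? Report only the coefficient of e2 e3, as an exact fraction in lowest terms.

first term: 4*e3 - e1 e3 - 52/15*e2 e3 + 38/15*e1 e2 e3
second term: 4*e3 + e1 e3 - 28/15*e2 e3 - 58/15*e1 e2 e3
Answer: -8/5


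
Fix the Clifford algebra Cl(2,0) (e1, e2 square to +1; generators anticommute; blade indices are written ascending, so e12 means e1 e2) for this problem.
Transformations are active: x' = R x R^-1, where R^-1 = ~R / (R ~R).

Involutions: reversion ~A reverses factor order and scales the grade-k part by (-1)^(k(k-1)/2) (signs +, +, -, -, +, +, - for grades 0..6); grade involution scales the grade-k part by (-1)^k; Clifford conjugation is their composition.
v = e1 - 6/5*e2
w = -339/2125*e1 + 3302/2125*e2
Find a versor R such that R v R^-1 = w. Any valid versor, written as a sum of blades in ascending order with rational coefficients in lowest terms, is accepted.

A norm check does it: q(v) = q(w) = 61/25, hence R = v + w = 1786/2125*e1 + 752/2125*e2 realises the map — parallel part kept, (v - w)/2 negated, v carried to w.
Answer: 1786/2125*e1 + 752/2125*e2


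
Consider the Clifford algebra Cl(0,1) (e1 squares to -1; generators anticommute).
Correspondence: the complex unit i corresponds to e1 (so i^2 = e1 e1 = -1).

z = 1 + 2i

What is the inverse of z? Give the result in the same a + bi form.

In blades: z = 1 + 2*e1.
With qbar = 1 - 2*e1 (scalar fixed, mapped units negated), z qbar = 5 (the sum of squared coefficients), so z^-1 = qbar / (5) = 1/5 - 2/5*e1; translating back:
Answer: 1/5 - 2/5*i


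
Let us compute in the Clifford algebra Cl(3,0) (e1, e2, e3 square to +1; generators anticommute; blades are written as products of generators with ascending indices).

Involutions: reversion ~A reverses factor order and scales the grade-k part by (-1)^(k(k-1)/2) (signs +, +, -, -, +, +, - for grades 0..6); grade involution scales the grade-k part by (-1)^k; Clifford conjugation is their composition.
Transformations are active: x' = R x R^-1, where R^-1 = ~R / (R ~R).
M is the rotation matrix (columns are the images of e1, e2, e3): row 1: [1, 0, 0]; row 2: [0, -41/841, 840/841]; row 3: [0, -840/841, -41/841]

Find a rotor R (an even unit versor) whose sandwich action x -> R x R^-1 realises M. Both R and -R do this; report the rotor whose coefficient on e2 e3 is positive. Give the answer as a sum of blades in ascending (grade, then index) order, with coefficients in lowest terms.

Method: write R = a + b12*e1 e2 + b13*e1 e3 + b23*e2 e3 with a^2 + b12^2 + b13^2 + b23^2 = 1 (so R^-1 = ~R). Expanding the columns R e_j ~R gives tr M = 4a^2 - 1 and, from the antisymmetric part, M21 - M12 = -4a*b12, M13 - M31 = 4a*b13, M32 - M23 = -4a*b23.
Here tr M = 759/841, so a^2 = (1 + tr M)/4 = 400/841 and a = ±20/29. Taking a = 20/29: M21 - M12 = 0, M13 - M31 = 0, M32 - M23 = -1680/841, giving b12 = 0, b13 = 0, b23 = 21/29, i.e. R = 20/29 + 21/29*e2 e3.
Its e2 e3 coefficient is already positive.
Answer: 20/29 + 21/29*e2 e3. Sheet selection: the two-to-one cover makes ±R indistinguishable at the matrix level (trace 759/841), so uniqueness comes from the required sign on e2 e3.


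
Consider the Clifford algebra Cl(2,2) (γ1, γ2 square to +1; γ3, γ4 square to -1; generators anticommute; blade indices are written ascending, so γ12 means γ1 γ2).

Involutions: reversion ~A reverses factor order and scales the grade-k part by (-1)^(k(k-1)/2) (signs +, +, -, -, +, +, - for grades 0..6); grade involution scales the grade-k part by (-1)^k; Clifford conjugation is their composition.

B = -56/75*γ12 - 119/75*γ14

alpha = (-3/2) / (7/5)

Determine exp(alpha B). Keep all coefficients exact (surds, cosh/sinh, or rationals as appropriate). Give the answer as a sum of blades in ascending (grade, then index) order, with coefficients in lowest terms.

B^2 term by term: the squares give (-56/75)^2*(γ12)^2 + (-119/75)^2*(γ14)^2 = 3136/5625*(-1) + 14161/5625*(+1) = 49/25 (each basis 2-blade squares to minus the product of its generators' squares); cross terms between blades sharing an index anticommute and cancel. So B^2 = 49/25.
B^2 = 49/25 — B^2 > 0, so the exponential closes hyperbolically: l = 7/5, alpha*l = -3/2, so exp(alpha B) = cosh(-3/2) + (sinh(-3/2)/(7/5))*B = cosh(3/2) + (-5*sinh(3/2)/7)*B.
Answer: cosh(3/2) + 8*sinh(3/2)/15*γ12 + 17*sinh(3/2)/15*γ14


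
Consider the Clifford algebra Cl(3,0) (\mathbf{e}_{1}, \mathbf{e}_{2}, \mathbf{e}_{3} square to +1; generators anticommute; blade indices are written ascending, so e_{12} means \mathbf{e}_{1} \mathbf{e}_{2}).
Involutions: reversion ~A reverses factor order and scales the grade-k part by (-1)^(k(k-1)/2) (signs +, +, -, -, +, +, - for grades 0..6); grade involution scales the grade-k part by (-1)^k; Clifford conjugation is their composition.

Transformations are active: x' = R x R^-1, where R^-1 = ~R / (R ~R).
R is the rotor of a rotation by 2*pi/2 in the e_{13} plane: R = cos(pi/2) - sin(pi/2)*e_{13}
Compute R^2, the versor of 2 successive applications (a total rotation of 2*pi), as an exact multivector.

The rotor phase is half the rotation angle and phases add under composition, so 2 steps in the e_{13} plane accumulate phase 2*(pi/2) = \pi: R^2 = cos(\pi) - sin(\pi)*e_{13}.
cos(\pi) = -1 and sin(\pi) = 0, so R^2 = -1. The total rotation 2*pi is 1 full turn, so every vector returns to itself, yet the rotor is -1, on the OTHER sheet of the double cover (an odd number of 2*pi turns).
Answer: -1


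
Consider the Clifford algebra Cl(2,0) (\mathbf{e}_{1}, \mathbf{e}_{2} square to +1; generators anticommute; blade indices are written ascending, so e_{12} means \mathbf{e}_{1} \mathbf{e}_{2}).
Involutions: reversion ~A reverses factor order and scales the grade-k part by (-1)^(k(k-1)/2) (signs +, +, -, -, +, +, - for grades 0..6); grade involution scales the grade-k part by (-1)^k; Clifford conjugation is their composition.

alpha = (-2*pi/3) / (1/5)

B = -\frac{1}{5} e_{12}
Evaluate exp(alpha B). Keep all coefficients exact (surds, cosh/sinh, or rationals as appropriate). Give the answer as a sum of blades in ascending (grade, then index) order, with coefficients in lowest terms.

B^2 = (-\frac{1}{5})^2*(e_{12})^2 = \frac{1}{25}*(-1) = -\frac{1}{25} (a basis 2-blade squares to minus the product of its generators' squares).
B^2 = -\frac{1}{25} — B^2 < 0, so the exponential closes trigonometrically: l = \frac{1}{5}, alpha*l = - \frac{2 \pi}{3}, so exp(alpha B) = cos(- \frac{2 \pi}{3}) + (sin(- \frac{2 \pi}{3})/(\frac{1}{5}))*B = - \frac{1}{2} + (- \frac{5 \sqrt{3}}{2})*B.
Answer: - \frac{1}{2} + \frac{\sqrt{3}}{2} e_{12}


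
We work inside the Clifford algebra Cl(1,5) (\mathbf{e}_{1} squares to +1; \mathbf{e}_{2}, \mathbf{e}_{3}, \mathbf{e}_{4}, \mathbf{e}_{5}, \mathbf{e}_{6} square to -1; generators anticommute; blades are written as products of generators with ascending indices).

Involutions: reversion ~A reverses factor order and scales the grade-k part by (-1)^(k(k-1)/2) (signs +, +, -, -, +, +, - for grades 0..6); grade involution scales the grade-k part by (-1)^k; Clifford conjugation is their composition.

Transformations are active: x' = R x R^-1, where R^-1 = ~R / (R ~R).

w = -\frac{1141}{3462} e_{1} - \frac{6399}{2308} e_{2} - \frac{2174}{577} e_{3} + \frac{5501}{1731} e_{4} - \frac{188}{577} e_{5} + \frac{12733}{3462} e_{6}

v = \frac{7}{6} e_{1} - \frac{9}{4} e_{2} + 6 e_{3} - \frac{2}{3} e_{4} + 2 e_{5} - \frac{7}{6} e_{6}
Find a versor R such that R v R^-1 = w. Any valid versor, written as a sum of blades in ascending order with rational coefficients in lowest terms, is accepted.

Sketch: the shared square -\frac{6553}{144} makes R = v + w = \frac{483}{577} e_{1} - \frac{2898}{577} e_{2} + \frac{1288}{577} e_{3} + \frac{1449}{577} e_{4} + \frac{966}{577} e_{5} + \frac{1449}{577} e_{6} the natural versor; its sandwich fixes that direction, negates (v - w)/2, and sends v to w.
Answer: \frac{483}{577} e_{1} - \frac{2898}{577} e_{2} + \frac{1288}{577} e_{3} + \frac{1449}{577} e_{4} + \frac{966}{577} e_{5} + \frac{1449}{577} e_{6}


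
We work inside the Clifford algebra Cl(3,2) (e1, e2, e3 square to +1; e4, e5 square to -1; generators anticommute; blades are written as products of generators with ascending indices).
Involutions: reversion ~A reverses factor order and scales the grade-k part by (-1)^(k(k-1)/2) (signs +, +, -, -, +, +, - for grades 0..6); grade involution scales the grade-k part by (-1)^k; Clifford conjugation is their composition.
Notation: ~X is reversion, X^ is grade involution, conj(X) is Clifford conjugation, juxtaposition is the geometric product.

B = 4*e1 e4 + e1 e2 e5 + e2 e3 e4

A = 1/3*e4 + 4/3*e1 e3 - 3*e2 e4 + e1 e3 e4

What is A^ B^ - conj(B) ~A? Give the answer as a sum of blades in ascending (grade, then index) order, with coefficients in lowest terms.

first term: -4/3*e1 + e3 + 13*e1 e2 - 1/3*e2 e3 - 16/3*e3 e4 + 4/3*e1 e2 e4 - 3*e1 e4 e5 - 4/3*e2 e3 e5 + 1/3*e1 e2 e4 e5 + e2 e3 e4 e5
second term: 4/3*e1 - 7*e3 - 11*e1 e2 - 1/3*e2 e3 + 16/3*e3 e4 - 4/3*e1 e2 e4 + 3*e1 e4 e5 + 4/3*e2 e3 e5 - 1/3*e1 e2 e4 e5 - e2 e3 e4 e5
Answer: -8/3*e1 + 8*e3 + 24*e1 e2 - 32/3*e3 e4 + 8/3*e1 e2 e4 - 6*e1 e4 e5 - 8/3*e2 e3 e5 + 2/3*e1 e2 e4 e5 + 2*e2 e3 e4 e5


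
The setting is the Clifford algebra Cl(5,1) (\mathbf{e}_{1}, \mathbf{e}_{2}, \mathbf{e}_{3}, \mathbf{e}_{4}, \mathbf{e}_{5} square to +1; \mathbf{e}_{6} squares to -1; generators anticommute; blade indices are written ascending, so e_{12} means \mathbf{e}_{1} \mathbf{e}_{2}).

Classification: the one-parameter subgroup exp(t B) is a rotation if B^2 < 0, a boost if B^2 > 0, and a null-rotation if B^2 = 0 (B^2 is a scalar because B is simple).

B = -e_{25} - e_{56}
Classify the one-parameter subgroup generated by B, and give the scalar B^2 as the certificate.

B^2 term by term: the squares give (-1)^2*(e_{25})^2 + (-1)^2*(e_{56})^2 = 1*(-1) + 1*(+1) = 0 (each basis 2-blade squares to minus the product of its generators' squares); cross terms between blades sharing an index anticommute and cancel. So B^2 = 0.
Answer: null-rotation, certificate B^2 = 0. B^2 = 0 is basis-independent, so its sign is the whole story.


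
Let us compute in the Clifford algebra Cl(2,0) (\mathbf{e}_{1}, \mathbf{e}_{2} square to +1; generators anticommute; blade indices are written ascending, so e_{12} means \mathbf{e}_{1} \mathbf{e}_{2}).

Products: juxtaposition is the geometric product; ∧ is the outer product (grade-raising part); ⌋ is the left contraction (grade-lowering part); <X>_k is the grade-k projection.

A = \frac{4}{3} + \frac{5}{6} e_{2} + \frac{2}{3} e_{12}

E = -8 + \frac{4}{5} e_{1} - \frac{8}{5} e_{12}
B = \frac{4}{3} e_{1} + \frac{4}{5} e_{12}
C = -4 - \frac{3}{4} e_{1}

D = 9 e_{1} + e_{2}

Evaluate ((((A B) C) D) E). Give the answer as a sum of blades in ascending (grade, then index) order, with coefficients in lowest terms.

step 1: -\frac{8}{15} + \frac{10}{9} e_{1} - \frac{8}{9} e_{2} - \frac{2}{45} e_{12}
step 2: \frac{13}{10} - \frac{182}{45} e_{1} + \frac{317}{90} e_{2} - \frac{22}{45} e_{12}
step 3: -\frac{2959}{90} + \frac{1009}{90} e_{1} + \frac{57}{10} e_{2} - \frac{3217}{90} e_{12}
step 4: \frac{1074}{5} - \frac{24046}{225} e_{1} - \frac{7862}{225} e_{2} + 334 e_{12}
Answer: \frac{1074}{5} - \frac{24046}{225} e_{1} - \frac{7862}{225} e_{2} + 334 e_{12}


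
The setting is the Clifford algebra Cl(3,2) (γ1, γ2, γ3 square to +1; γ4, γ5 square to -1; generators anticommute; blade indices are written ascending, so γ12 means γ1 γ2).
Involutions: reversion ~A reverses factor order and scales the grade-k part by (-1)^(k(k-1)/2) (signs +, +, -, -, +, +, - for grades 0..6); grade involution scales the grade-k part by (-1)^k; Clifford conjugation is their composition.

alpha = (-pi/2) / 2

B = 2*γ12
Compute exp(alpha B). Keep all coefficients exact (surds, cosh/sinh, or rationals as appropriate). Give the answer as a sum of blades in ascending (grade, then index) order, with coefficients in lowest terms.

B^2 = (2)^2*(γ12)^2 = 4*(-1) = -4 (a basis 2-blade squares to minus the product of its generators' squares).
B^2 = -4 — since the square is negative, the closed form is circular: l = 2, alpha*l = -pi/2, so exp(alpha B) = cos(-pi/2) + (sin(-pi/2)/2)*B = 0 + (-1/2)*B.
Answer: -γ12


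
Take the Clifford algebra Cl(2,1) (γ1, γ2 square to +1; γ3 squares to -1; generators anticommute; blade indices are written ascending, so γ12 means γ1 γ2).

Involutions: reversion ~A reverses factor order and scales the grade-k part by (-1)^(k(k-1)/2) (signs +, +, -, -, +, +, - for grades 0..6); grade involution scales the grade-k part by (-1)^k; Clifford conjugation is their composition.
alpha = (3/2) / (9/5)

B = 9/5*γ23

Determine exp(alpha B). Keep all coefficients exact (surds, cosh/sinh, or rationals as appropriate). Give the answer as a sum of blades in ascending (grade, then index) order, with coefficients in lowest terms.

B^2 = (9/5)^2*(γ23)^2 = 81/25*(+1) = 81/25 (a basis 2-blade squares to minus the product of its generators' squares).
B^2 = 81/25 — the positive square puts this in the hyperbolic regime; l = 9/5, alpha*l = 3/2, so exp(alpha B) = cosh(3/2) + (sinh(3/2)/(9/5))*B = cosh(3/2) + (5*sinh(3/2)/9)*B.
Answer: cosh(3/2) + sinh(3/2)*γ23


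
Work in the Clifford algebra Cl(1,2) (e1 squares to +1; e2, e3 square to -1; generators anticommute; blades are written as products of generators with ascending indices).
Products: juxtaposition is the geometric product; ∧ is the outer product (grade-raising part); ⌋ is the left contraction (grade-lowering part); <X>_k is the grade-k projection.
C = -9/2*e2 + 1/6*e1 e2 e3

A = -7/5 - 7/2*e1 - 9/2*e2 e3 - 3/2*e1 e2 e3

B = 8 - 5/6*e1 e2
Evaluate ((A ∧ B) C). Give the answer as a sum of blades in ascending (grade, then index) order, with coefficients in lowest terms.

step 1: -56/5 - 28*e1 + 7/6*e1 e2 - 36*e2 e3 - 12*e1 e2 e3
step 2: 2 + 45/4*e1 + 252/5*e2 + 5839/36*e3 + 126*e1 e2 + 54*e1 e3 - 14/3*e2 e3 - 28/15*e1 e2 e3
Answer: 2 + 45/4*e1 + 252/5*e2 + 5839/36*e3 + 126*e1 e2 + 54*e1 e3 - 14/3*e2 e3 - 28/15*e1 e2 e3


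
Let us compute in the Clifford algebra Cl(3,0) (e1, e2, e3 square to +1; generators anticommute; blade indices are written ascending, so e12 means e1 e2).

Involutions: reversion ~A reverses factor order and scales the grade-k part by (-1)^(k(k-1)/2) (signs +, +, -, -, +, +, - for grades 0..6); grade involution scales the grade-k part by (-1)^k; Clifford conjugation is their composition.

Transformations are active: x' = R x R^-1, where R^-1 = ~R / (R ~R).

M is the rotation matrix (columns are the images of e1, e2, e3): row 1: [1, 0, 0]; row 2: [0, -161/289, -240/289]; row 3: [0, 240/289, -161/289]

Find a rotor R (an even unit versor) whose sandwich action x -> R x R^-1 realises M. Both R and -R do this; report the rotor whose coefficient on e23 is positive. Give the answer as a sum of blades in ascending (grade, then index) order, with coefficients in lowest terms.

Method: write R = a + b12*e12 + b13*e13 + b23*e23 with a^2 + b12^2 + b13^2 + b23^2 = 1 (so R^-1 = ~R). Expanding the columns R e_j ~R gives tr M = 4a^2 - 1 and, from the antisymmetric part, M21 - M12 = -4a*b12, M13 - M31 = 4a*b13, M32 - M23 = -4a*b23.
Here tr M = -33/289, so a^2 = (1 + tr M)/4 = 64/289 and a = ±8/17. Taking a = 8/17: M21 - M12 = 0, M13 - M31 = 0, M32 - M23 = 480/289, giving b12 = 0, b13 = 0, b23 = -15/17, i.e. R = 8/17 - 15/17*e23.
Its e23 coefficient is negative, so report the other preimage -R.
Answer: -8/17 + 15/17*e23. Recall the cover is two-to-one: with M of trace -33/289, both preimages act alike, and the stated e23 sign chooses the sheet.


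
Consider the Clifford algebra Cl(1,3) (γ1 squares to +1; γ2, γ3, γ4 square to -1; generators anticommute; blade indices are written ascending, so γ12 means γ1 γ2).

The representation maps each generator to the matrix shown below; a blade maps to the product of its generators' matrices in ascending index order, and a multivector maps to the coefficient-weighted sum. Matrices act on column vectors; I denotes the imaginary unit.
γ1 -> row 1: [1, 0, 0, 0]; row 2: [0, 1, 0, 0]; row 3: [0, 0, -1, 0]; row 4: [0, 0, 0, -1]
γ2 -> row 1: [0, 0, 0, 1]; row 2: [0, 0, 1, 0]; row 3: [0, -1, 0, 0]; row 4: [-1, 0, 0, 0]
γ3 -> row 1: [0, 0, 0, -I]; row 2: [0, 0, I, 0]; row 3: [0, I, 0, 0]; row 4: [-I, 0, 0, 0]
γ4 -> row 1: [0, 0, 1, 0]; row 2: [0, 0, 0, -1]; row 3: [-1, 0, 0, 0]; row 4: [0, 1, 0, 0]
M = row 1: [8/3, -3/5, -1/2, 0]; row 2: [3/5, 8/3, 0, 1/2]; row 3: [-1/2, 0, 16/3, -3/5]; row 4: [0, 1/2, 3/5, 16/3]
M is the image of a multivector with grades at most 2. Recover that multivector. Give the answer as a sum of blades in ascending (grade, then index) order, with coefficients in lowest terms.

Method: the blade images are trace-orthogonal — tr(rho(e_A) rho(e_B)^-1) = 4 if A = B and 0 otherwise — and rho(e_A)^-1 = (e_A)^2 * rho(e_A) with (e_A)^2 = +1 or -1, so the coefficient of e_A in the preimage is (e_A)^2 * tr(M rho(e_A))/4.
Nonzero projections over blades of grade <= 2: 1: (1)^2 = +1, tr(M 1) = 16, coefficient 4; γ1: (γ1)^2 = +1, tr(M rho(γ1)) = -16/3, coefficient -4/3; γ14: (γ14)^2 = +1, tr(M rho(γ14)) = -2, coefficient -1/2; γ24: (γ24)^2 = -1, tr(M rho(γ24)) = 12/5, coefficient -3/5. Every other blade of grade <= 2 projects to 0.
Answer: 4 - 4/3*γ1 - 1/2*γ14 - 3/5*γ24


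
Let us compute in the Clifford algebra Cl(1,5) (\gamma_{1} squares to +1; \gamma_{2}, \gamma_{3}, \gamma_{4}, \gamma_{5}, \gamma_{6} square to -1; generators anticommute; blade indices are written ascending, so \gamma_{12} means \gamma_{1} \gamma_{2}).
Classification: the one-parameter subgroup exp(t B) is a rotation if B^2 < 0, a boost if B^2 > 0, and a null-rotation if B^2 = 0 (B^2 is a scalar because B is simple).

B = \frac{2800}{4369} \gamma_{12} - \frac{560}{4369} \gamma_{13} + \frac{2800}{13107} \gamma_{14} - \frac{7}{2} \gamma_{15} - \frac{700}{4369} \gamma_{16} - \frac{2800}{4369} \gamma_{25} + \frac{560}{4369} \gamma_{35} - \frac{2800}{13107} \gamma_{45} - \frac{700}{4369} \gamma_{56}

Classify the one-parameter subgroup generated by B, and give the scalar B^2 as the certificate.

B^2 term by term: the squares give (\frac{2800}{4369})^2*(\gamma_{12})^2 + (-\frac{560}{4369})^2*(\gamma_{13})^2 + (\frac{2800}{13107})^2*(\gamma_{14})^2 + (-\frac{7}{2})^2*(\gamma_{15})^2 + (-\frac{700}{4369})^2*(\gamma_{16})^2 + (-\frac{2800}{4369})^2*(\gamma_{25})^2 + (\frac{560}{4369})^2*(\gamma_{35})^2 + (-\frac{2800}{13107})^2*(\gamma_{45})^2 + (-\frac{700}{4369})^2*(\gamma_{56})^2 = \frac{7840000}{19088161}*(+1) + \frac{313600}{19088161}*(+1) + \frac{7840000}{171793449}*(+1) + \frac{49}{4}*(+1) + \frac{490000}{19088161}*(+1) + \frac{7840000}{19088161}*(-1) + \frac{313600}{19088161}*(-1) + \frac{7840000}{171793449}*(-1) + \frac{490000}{19088161}*(-1) = \frac{49}{4} (each basis 2-blade squares to minus the product of its generators' squares); cross terms between blades sharing an index anticommute and cancel; the commuting (index-disjoint) pairs give grade-4 terms 2*c*c'*(blade product), which cancel blade by blade — \gamma_{1235}: \frac{3136000}{19088161} - \frac{3136000}{19088161} = 0; \gamma_{1245}: -\frac{15680000}{57264483} + \frac{15680000}{57264483} = 0; \gamma_{1256}: -\frac{3920000}{19088161} + \frac{3920000}{19088161} = 0; \gamma_{1345}: \frac{3136000}{57264483} - \frac{3136000}{57264483} = 0; \gamma_{1356}: \frac{784000}{19088161} - \frac{784000}{19088161} = 0; \gamma_{1456}: -\frac{3920000}{57264483} + \frac{3920000}{57264483} = 0 — confirming B is simple. So B^2 = \frac{49}{4}.
Answer: boost, certificate B^2 = \frac{49}{4}. One invariant decides it: the square \frac{49}{4} survives every conjugation, and its sign is exactly the classification.
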